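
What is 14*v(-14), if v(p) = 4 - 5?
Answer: -14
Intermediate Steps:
v(p) = -1
14*v(-14) = 14*(-1) = -14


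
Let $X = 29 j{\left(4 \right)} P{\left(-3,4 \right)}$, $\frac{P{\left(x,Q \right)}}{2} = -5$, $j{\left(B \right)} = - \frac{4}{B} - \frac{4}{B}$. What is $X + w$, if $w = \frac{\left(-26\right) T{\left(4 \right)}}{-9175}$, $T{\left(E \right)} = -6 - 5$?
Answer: $\frac{5321214}{9175} \approx 579.97$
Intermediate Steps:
$j{\left(B \right)} = - \frac{8}{B}$
$T{\left(E \right)} = -11$ ($T{\left(E \right)} = -6 - 5 = -11$)
$P{\left(x,Q \right)} = -10$ ($P{\left(x,Q \right)} = 2 \left(-5\right) = -10$)
$X = 580$ ($X = 29 \left(- \frac{8}{4}\right) \left(-10\right) = 29 \left(\left(-8\right) \frac{1}{4}\right) \left(-10\right) = 29 \left(-2\right) \left(-10\right) = \left(-58\right) \left(-10\right) = 580$)
$w = - \frac{286}{9175}$ ($w = \frac{\left(-26\right) \left(-11\right)}{-9175} = 286 \left(- \frac{1}{9175}\right) = - \frac{286}{9175} \approx -0.031172$)
$X + w = 580 - \frac{286}{9175} = \frac{5321214}{9175}$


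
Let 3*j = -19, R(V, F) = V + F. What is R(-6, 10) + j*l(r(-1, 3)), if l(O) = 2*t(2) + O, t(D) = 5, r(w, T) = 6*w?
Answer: -64/3 ≈ -21.333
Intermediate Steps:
R(V, F) = F + V
l(O) = 10 + O (l(O) = 2*5 + O = 10 + O)
j = -19/3 (j = (⅓)*(-19) = -19/3 ≈ -6.3333)
R(-6, 10) + j*l(r(-1, 3)) = (10 - 6) - 19*(10 + 6*(-1))/3 = 4 - 19*(10 - 6)/3 = 4 - 19/3*4 = 4 - 76/3 = -64/3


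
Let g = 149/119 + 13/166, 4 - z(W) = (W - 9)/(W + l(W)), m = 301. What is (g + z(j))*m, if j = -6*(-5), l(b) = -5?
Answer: 95356413/70550 ≈ 1351.6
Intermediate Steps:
j = 30
z(W) = 4 - (-9 + W)/(-5 + W) (z(W) = 4 - (W - 9)/(W - 5) = 4 - (-9 + W)/(-5 + W))
g = 26281/19754 (g = 149*(1/119) + 13*(1/166) = 149/119 + 13/166 = 26281/19754 ≈ 1.3304)
(g + z(j))*m = (26281/19754 + (-11 + 3*30)/(-5 + 30))*301 = (26281/19754 + (-11 + 90)/25)*301 = (26281/19754 + (1/25)*79)*301 = (26281/19754 + 79/25)*301 = (2217591/493850)*301 = 95356413/70550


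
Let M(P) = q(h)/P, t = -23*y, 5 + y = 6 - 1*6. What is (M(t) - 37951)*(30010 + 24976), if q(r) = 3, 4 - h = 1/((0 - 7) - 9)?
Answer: -239978808932/115 ≈ -2.0868e+9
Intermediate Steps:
y = -5 (y = -5 + (6 - 1*6) = -5 + (6 - 6) = -5 + 0 = -5)
h = 65/16 (h = 4 - 1/((0 - 7) - 9) = 4 - 1/(-7 - 9) = 4 - 1/(-16) = 4 - 1*(-1/16) = 4 + 1/16 = 65/16 ≈ 4.0625)
t = 115 (t = -23*(-5) = 115)
M(P) = 3/P
(M(t) - 37951)*(30010 + 24976) = (3/115 - 37951)*(30010 + 24976) = (3*(1/115) - 37951)*54986 = (3/115 - 37951)*54986 = -4364362/115*54986 = -239978808932/115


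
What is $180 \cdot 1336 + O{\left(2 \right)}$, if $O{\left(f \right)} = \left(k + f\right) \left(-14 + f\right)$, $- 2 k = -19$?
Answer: $240342$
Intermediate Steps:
$k = \frac{19}{2}$ ($k = \left(- \frac{1}{2}\right) \left(-19\right) = \frac{19}{2} \approx 9.5$)
$O{\left(f \right)} = \left(-14 + f\right) \left(\frac{19}{2} + f\right)$ ($O{\left(f \right)} = \left(\frac{19}{2} + f\right) \left(-14 + f\right) = \left(-14 + f\right) \left(\frac{19}{2} + f\right)$)
$180 \cdot 1336 + O{\left(2 \right)} = 180 \cdot 1336 - \left(142 - 4\right) = 240480 - 138 = 240342$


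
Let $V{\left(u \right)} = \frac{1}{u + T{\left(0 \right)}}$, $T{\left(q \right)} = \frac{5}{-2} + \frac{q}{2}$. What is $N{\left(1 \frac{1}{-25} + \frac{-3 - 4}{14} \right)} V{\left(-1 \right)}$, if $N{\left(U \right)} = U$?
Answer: $\frac{27}{175} \approx 0.15429$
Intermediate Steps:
$T{\left(q \right)} = - \frac{5}{2} + \frac{q}{2}$ ($T{\left(q \right)} = 5 \left(- \frac{1}{2}\right) + q \frac{1}{2} = - \frac{5}{2} + \frac{q}{2}$)
$V{\left(u \right)} = \frac{1}{- \frac{5}{2} + u}$ ($V{\left(u \right)} = \frac{1}{u + \left(- \frac{5}{2} + \frac{1}{2} \cdot 0\right)} = \frac{1}{u + \left(- \frac{5}{2} + 0\right)} = \frac{1}{u - \frac{5}{2}} = \frac{1}{- \frac{5}{2} + u}$)
$N{\left(1 \frac{1}{-25} + \frac{-3 - 4}{14} \right)} V{\left(-1 \right)} = \left(1 \frac{1}{-25} + \frac{-3 - 4}{14}\right) \frac{2}{-5 + 2 \left(-1\right)} = \left(1 \left(- \frac{1}{25}\right) - \frac{1}{2}\right) \frac{2}{-5 - 2} = \left(- \frac{1}{25} - \frac{1}{2}\right) \frac{2}{-7} = - \frac{27 \cdot 2 \left(- \frac{1}{7}\right)}{50} = \left(- \frac{27}{50}\right) \left(- \frac{2}{7}\right) = \frac{27}{175}$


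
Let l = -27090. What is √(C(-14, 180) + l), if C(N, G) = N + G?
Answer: 2*I*√6731 ≈ 164.09*I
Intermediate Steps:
C(N, G) = G + N
√(C(-14, 180) + l) = √((180 - 14) - 27090) = √(166 - 27090) = √(-26924) = 2*I*√6731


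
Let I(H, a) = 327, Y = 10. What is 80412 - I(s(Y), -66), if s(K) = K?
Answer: 80085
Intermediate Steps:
80412 - I(s(Y), -66) = 80412 - 1*327 = 80412 - 327 = 80085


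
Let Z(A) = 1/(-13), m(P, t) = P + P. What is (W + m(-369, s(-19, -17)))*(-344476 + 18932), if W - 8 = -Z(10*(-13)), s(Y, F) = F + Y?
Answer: 3089087016/13 ≈ 2.3762e+8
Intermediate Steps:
m(P, t) = 2*P
Z(A) = -1/13
W = 105/13 (W = 8 - 1*(-1/13) = 8 + 1/13 = 105/13 ≈ 8.0769)
(W + m(-369, s(-19, -17)))*(-344476 + 18932) = (105/13 + 2*(-369))*(-344476 + 18932) = (105/13 - 738)*(-325544) = -9489/13*(-325544) = 3089087016/13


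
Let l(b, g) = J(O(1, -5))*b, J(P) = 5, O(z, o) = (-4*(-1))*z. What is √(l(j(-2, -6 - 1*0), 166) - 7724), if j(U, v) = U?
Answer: I*√7734 ≈ 87.943*I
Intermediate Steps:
O(z, o) = 4*z
l(b, g) = 5*b
√(l(j(-2, -6 - 1*0), 166) - 7724) = √(5*(-2) - 7724) = √(-10 - 7724) = √(-7734) = I*√7734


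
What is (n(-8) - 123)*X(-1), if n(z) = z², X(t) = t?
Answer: 59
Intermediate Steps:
(n(-8) - 123)*X(-1) = ((-8)² - 123)*(-1) = (64 - 123)*(-1) = -59*(-1) = 59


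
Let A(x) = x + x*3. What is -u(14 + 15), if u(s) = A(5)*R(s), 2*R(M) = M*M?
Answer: -8410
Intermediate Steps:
R(M) = M**2/2 (R(M) = (M*M)/2 = M**2/2)
A(x) = 4*x (A(x) = x + 3*x = 4*x)
u(s) = 10*s**2 (u(s) = (4*5)*(s**2/2) = 20*(s**2/2) = 10*s**2)
-u(14 + 15) = -10*(14 + 15)**2 = -10*29**2 = -10*841 = -1*8410 = -8410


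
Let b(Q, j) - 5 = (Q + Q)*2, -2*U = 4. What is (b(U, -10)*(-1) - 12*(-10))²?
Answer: 15129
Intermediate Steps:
U = -2 (U = -½*4 = -2)
b(Q, j) = 5 + 4*Q (b(Q, j) = 5 + (Q + Q)*2 = 5 + (2*Q)*2 = 5 + 4*Q)
(b(U, -10)*(-1) - 12*(-10))² = ((5 + 4*(-2))*(-1) - 12*(-10))² = ((5 - 8)*(-1) + 120)² = (-3*(-1) + 120)² = (3 + 120)² = 123² = 15129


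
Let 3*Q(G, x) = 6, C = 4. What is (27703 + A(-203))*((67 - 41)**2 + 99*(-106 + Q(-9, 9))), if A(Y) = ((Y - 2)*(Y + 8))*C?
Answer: -1804740860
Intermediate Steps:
Q(G, x) = 2 (Q(G, x) = (1/3)*6 = 2)
A(Y) = 4*(-2 + Y)*(8 + Y) (A(Y) = ((Y - 2)*(Y + 8))*4 = ((-2 + Y)*(8 + Y))*4 = 4*(-2 + Y)*(8 + Y))
(27703 + A(-203))*((67 - 41)**2 + 99*(-106 + Q(-9, 9))) = (27703 + (-64 + 4*(-203)**2 + 24*(-203)))*((67 - 41)**2 + 99*(-106 + 2)) = (27703 + (-64 + 4*41209 - 4872))*(26**2 + 99*(-104)) = (27703 + (-64 + 164836 - 4872))*(676 - 10296) = (27703 + 159900)*(-9620) = 187603*(-9620) = -1804740860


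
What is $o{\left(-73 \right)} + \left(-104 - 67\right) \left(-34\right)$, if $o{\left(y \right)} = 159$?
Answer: $5973$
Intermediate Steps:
$o{\left(-73 \right)} + \left(-104 - 67\right) \left(-34\right) = 159 + \left(-104 - 67\right) \left(-34\right) = 159 - -5814 = 159 + 5814 = 5973$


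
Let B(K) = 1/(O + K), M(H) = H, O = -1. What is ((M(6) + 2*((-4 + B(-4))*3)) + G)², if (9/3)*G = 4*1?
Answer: 71824/225 ≈ 319.22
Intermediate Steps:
G = 4/3 (G = (4*1)/3 = (⅓)*4 = 4/3 ≈ 1.3333)
B(K) = 1/(-1 + K)
((M(6) + 2*((-4 + B(-4))*3)) + G)² = ((6 + 2*((-4 + 1/(-1 - 4))*3)) + 4/3)² = ((6 + 2*((-4 + 1/(-5))*3)) + 4/3)² = ((6 + 2*((-4 - ⅕)*3)) + 4/3)² = ((6 + 2*(-21/5*3)) + 4/3)² = ((6 + 2*(-63/5)) + 4/3)² = ((6 - 126/5) + 4/3)² = (-96/5 + 4/3)² = (-268/15)² = 71824/225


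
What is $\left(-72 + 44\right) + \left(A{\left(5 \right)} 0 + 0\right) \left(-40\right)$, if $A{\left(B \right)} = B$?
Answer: $-28$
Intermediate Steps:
$\left(-72 + 44\right) + \left(A{\left(5 \right)} 0 + 0\right) \left(-40\right) = \left(-72 + 44\right) + \left(5 \cdot 0 + 0\right) \left(-40\right) = -28 + \left(0 + 0\right) \left(-40\right) = -28 + 0 \left(-40\right) = -28 + 0 = -28$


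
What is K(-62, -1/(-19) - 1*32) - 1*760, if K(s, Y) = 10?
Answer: -750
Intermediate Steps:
K(-62, -1/(-19) - 1*32) - 1*760 = 10 - 1*760 = 10 - 760 = -750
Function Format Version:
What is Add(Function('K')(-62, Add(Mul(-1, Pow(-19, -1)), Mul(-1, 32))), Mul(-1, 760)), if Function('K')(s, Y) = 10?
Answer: -750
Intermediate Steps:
Add(Function('K')(-62, Add(Mul(-1, Pow(-19, -1)), Mul(-1, 32))), Mul(-1, 760)) = Add(10, Mul(-1, 760)) = Add(10, -760) = -750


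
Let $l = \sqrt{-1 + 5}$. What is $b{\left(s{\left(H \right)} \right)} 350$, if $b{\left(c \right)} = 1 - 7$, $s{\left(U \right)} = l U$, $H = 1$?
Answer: $-2100$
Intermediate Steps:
$l = 2$ ($l = \sqrt{4} = 2$)
$s{\left(U \right)} = 2 U$
$b{\left(c \right)} = -6$ ($b{\left(c \right)} = 1 - 7 = -6$)
$b{\left(s{\left(H \right)} \right)} 350 = \left(-6\right) 350 = -2100$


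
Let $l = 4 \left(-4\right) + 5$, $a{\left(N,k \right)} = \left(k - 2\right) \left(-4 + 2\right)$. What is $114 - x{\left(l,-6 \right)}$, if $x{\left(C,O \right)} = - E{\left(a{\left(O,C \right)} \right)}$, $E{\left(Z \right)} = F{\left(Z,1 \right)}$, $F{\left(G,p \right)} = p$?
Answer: $115$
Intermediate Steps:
$a{\left(N,k \right)} = 4 - 2 k$ ($a{\left(N,k \right)} = \left(-2 + k\right) \left(-2\right) = 4 - 2 k$)
$E{\left(Z \right)} = 1$
$l = -11$ ($l = -16 + 5 = -11$)
$x{\left(C,O \right)} = -1$ ($x{\left(C,O \right)} = \left(-1\right) 1 = -1$)
$114 - x{\left(l,-6 \right)} = 114 - -1 = 114 + 1 = 115$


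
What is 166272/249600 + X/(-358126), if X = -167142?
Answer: 131855429/116390950 ≈ 1.1329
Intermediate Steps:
166272/249600 + X/(-358126) = 166272/249600 - 167142/(-358126) = 166272*(1/249600) - 167142*(-1/358126) = 433/650 + 83571/179063 = 131855429/116390950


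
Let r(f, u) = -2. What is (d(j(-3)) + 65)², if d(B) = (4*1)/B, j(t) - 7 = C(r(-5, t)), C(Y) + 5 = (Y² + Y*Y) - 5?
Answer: 108241/25 ≈ 4329.6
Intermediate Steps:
C(Y) = -10 + 2*Y² (C(Y) = -5 + ((Y² + Y*Y) - 5) = -5 + ((Y² + Y²) - 5) = -5 + (2*Y² - 5) = -5 + (-5 + 2*Y²) = -10 + 2*Y²)
j(t) = 5 (j(t) = 7 + (-10 + 2*(-2)²) = 7 + (-10 + 2*4) = 7 + (-10 + 8) = 7 - 2 = 5)
d(B) = 4/B
(d(j(-3)) + 65)² = (4/5 + 65)² = (4*(⅕) + 65)² = (⅘ + 65)² = (329/5)² = 108241/25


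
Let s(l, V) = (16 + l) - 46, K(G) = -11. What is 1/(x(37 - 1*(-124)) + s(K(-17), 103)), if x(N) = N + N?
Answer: 1/281 ≈ 0.0035587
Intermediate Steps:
s(l, V) = -30 + l
x(N) = 2*N
1/(x(37 - 1*(-124)) + s(K(-17), 103)) = 1/(2*(37 - 1*(-124)) + (-30 - 11)) = 1/(2*(37 + 124) - 41) = 1/(2*161 - 41) = 1/(322 - 41) = 1/281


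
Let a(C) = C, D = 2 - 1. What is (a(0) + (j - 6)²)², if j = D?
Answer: 625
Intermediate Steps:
D = 1
j = 1
(a(0) + (j - 6)²)² = (0 + (1 - 6)²)² = (0 + (-5)²)² = (0 + 25)² = 25² = 625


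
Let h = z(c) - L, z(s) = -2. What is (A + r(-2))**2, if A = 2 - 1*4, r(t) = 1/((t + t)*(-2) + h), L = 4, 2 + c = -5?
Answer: 9/4 ≈ 2.2500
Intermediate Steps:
c = -7 (c = -2 - 5 = -7)
h = -6 (h = -2 - 1*4 = -2 - 4 = -6)
r(t) = 1/(-6 - 4*t) (r(t) = 1/((t + t)*(-2) - 6) = 1/((2*t)*(-2) - 6) = 1/(-4*t - 6) = 1/(-6 - 4*t))
A = -2 (A = 2 - 4 = -2)
(A + r(-2))**2 = (-2 - 1/(6 + 4*(-2)))**2 = (-2 - 1/(6 - 8))**2 = (-2 - 1/(-2))**2 = (-2 - 1*(-1/2))**2 = (-2 + 1/2)**2 = (-3/2)**2 = 9/4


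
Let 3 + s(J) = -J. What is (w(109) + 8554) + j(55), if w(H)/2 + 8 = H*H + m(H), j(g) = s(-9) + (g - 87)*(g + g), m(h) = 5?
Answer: 28796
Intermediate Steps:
s(J) = -3 - J
j(g) = 6 + 2*g*(-87 + g) (j(g) = (-3 - 1*(-9)) + (g - 87)*(g + g) = (-3 + 9) + (-87 + g)*(2*g) = 6 + 2*g*(-87 + g))
w(H) = -6 + 2*H**2 (w(H) = -16 + 2*(H*H + 5) = -16 + 2*(H**2 + 5) = -16 + 2*(5 + H**2) = -16 + (10 + 2*H**2) = -6 + 2*H**2)
(w(109) + 8554) + j(55) = ((-6 + 2*109**2) + 8554) + (6 - 174*55 + 2*55**2) = ((-6 + 2*11881) + 8554) + (6 - 9570 + 2*3025) = ((-6 + 23762) + 8554) + (6 - 9570 + 6050) = (23756 + 8554) - 3514 = 32310 - 3514 = 28796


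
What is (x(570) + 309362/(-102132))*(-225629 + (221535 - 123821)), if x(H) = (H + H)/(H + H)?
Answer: 13253912725/51066 ≈ 2.5954e+5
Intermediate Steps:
x(H) = 1 (x(H) = (2*H)/((2*H)) = (2*H)*(1/(2*H)) = 1)
(x(570) + 309362/(-102132))*(-225629 + (221535 - 123821)) = (1 + 309362/(-102132))*(-225629 + (221535 - 123821)) = (1 + 309362*(-1/102132))*(-225629 + 97714) = (1 - 154681/51066)*(-127915) = -103615/51066*(-127915) = 13253912725/51066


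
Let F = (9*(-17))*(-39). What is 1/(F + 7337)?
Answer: 1/13304 ≈ 7.5165e-5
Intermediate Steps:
F = 5967 (F = -153*(-39) = 5967)
1/(F + 7337) = 1/(5967 + 7337) = 1/13304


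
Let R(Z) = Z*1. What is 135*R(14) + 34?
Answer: 1924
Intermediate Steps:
R(Z) = Z
135*R(14) + 34 = 135*14 + 34 = 1890 + 34 = 1924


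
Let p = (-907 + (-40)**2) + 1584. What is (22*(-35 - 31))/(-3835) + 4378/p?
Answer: 1826894/793845 ≈ 2.3013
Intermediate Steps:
p = 2277 (p = (-907 + 1600) + 1584 = 693 + 1584 = 2277)
(22*(-35 - 31))/(-3835) + 4378/p = (22*(-35 - 31))/(-3835) + 4378/2277 = (22*(-66))*(-1/3835) + 4378*(1/2277) = -1452*(-1/3835) + 398/207 = 1452/3835 + 398/207 = 1826894/793845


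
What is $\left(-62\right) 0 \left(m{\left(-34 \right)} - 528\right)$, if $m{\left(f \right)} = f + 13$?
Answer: $0$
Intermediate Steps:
$m{\left(f \right)} = 13 + f$
$\left(-62\right) 0 \left(m{\left(-34 \right)} - 528\right) = \left(-62\right) 0 \left(\left(13 - 34\right) - 528\right) = 0 \left(-21 - 528\right) = 0 \left(-549\right) = 0$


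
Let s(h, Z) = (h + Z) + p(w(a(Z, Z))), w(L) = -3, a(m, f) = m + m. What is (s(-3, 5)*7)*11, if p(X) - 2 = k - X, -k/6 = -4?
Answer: 2387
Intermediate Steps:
a(m, f) = 2*m
k = 24 (k = -6*(-4) = 24)
p(X) = 26 - X (p(X) = 2 + (24 - X) = 26 - X)
s(h, Z) = 29 + Z + h (s(h, Z) = (h + Z) + (26 - 1*(-3)) = (Z + h) + (26 + 3) = (Z + h) + 29 = 29 + Z + h)
(s(-3, 5)*7)*11 = ((29 + 5 - 3)*7)*11 = (31*7)*11 = 217*11 = 2387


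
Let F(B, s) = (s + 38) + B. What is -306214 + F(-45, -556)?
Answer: -306777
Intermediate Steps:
F(B, s) = 38 + B + s (F(B, s) = (38 + s) + B = 38 + B + s)
-306214 + F(-45, -556) = -306214 + (38 - 45 - 556) = -306214 - 563 = -306777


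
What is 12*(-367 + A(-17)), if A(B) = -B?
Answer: -4200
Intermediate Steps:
12*(-367 + A(-17)) = 12*(-367 - 1*(-17)) = 12*(-367 + 17) = 12*(-350) = -4200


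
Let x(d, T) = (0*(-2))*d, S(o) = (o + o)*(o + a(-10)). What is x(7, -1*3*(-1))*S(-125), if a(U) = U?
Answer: 0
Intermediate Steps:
S(o) = 2*o*(-10 + o) (S(o) = (o + o)*(o - 10) = (2*o)*(-10 + o) = 2*o*(-10 + o))
x(d, T) = 0 (x(d, T) = 0*d = 0)
x(7, -1*3*(-1))*S(-125) = 0*(2*(-125)*(-10 - 125)) = 0*(2*(-125)*(-135)) = 0*33750 = 0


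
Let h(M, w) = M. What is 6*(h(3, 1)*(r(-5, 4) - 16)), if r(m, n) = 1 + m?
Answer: -360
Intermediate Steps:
6*(h(3, 1)*(r(-5, 4) - 16)) = 6*(3*((1 - 5) - 16)) = 6*(3*(-4 - 16)) = 6*(3*(-20)) = 6*(-60) = -360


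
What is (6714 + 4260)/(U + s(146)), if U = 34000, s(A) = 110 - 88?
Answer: 5487/17011 ≈ 0.32256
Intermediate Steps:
s(A) = 22
(6714 + 4260)/(U + s(146)) = (6714 + 4260)/(34000 + 22) = 10974/34022 = 10974*(1/34022) = 5487/17011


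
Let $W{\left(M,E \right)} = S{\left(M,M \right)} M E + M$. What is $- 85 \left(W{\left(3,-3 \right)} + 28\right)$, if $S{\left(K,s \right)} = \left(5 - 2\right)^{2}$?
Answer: $4250$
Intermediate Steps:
$S{\left(K,s \right)} = 9$ ($S{\left(K,s \right)} = 3^{2} = 9$)
$W{\left(M,E \right)} = M + 9 E M$ ($W{\left(M,E \right)} = 9 M E + M = 9 E M + M = M + 9 E M$)
$- 85 \left(W{\left(3,-3 \right)} + 28\right) = - 85 \left(3 \left(1 + 9 \left(-3\right)\right) + 28\right) = - 85 \left(3 \left(1 - 27\right) + 28\right) = - 85 \left(3 \left(-26\right) + 28\right) = - 85 \left(-78 + 28\right) = \left(-85\right) \left(-50\right) = 4250$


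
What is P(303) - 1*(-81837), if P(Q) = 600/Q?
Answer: 8265737/101 ≈ 81839.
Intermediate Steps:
P(303) - 1*(-81837) = 600/303 - 1*(-81837) = 600*(1/303) + 81837 = 200/101 + 81837 = 8265737/101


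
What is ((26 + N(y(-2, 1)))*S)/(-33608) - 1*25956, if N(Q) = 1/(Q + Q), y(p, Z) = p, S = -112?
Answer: -218081591/8402 ≈ -25956.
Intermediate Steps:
N(Q) = 1/(2*Q)
((26 + N(y(-2, 1)))*S)/(-33608) - 1*25956 = ((26 + (1/2)/(-2))*(-112))/(-33608) - 1*25956 = ((26 + (1/2)*(-1/2))*(-112))*(-1/33608) - 25956 = ((26 - 1/4)*(-112))*(-1/33608) - 25956 = ((103/4)*(-112))*(-1/33608) - 25956 = -2884*(-1/33608) - 25956 = 721/8402 - 25956 = -218081591/8402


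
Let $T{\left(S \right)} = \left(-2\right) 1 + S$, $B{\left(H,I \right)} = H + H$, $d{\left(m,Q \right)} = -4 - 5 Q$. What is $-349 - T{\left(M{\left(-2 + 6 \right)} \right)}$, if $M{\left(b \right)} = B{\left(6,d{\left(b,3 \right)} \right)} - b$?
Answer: $-355$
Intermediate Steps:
$B{\left(H,I \right)} = 2 H$
$M{\left(b \right)} = 12 - b$ ($M{\left(b \right)} = 2 \cdot 6 - b = 12 - b$)
$T{\left(S \right)} = -2 + S$
$-349 - T{\left(M{\left(-2 + 6 \right)} \right)} = -349 - \left(-2 + \left(12 - \left(-2 + 6\right)\right)\right) = -349 - \left(-2 + \left(12 - 4\right)\right) = -349 - \left(-2 + 8\right) = -349 - 6 = -355$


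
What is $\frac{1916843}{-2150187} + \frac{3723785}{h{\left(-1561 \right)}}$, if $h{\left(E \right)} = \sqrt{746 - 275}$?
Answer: $- \frac{1916843}{2150187} + \frac{3723785 \sqrt{471}}{471} \approx 1.7158 \cdot 10^{5}$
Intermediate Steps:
$h{\left(E \right)} = \sqrt{471}$
$\frac{1916843}{-2150187} + \frac{3723785}{h{\left(-1561 \right)}} = \frac{1916843}{-2150187} + \frac{3723785}{\sqrt{471}} = 1916843 \left(- \frac{1}{2150187}\right) + 3723785 \frac{\sqrt{471}}{471} = - \frac{1916843}{2150187} + \frac{3723785 \sqrt{471}}{471}$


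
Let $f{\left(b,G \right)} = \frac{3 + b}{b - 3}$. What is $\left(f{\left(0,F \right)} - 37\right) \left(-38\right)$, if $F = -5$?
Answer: $1444$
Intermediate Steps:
$f{\left(b,G \right)} = \frac{3 + b}{-3 + b}$
$\left(f{\left(0,F \right)} - 37\right) \left(-38\right) = \left(\frac{3 + 0}{-3 + 0} - 37\right) \left(-38\right) = \left(\frac{1}{-3} \cdot 3 - 37\right) \left(-38\right) = \left(\left(- \frac{1}{3}\right) 3 - 37\right) \left(-38\right) = \left(-1 - 37\right) \left(-38\right) = \left(-38\right) \left(-38\right) = 1444$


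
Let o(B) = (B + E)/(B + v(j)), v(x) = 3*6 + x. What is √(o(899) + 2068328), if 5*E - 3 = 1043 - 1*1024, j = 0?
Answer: √43480877300245/4585 ≈ 1438.2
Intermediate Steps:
v(x) = 18 + x
E = 22/5 (E = ⅗ + (1043 - 1*1024)/5 = ⅗ + (1043 - 1024)/5 = ⅗ + (⅕)*19 = ⅗ + 19/5 = 22/5 ≈ 4.4000)
o(B) = (22/5 + B)/(18 + B) (o(B) = (B + 22/5)/(B + (18 + 0)) = (22/5 + B)/(B + 18) = (22/5 + B)/(18 + B))
√(o(899) + 2068328) = √((22/5 + 899)/(18 + 899) + 2068328) = √((4517/5)/917 + 2068328) = √((1/917)*(4517/5) + 2068328) = √(4517/4585 + 2068328) = √(9483288397/4585) = √43480877300245/4585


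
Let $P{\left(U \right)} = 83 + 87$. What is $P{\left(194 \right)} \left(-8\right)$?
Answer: $-1360$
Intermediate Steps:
$P{\left(U \right)} = 170$
$P{\left(194 \right)} \left(-8\right) = 170 \left(-8\right) = -1360$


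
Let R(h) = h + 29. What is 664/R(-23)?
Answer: 332/3 ≈ 110.67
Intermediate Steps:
R(h) = 29 + h
664/R(-23) = 664/(29 - 23) = 664/6 = 664*(⅙) = 332/3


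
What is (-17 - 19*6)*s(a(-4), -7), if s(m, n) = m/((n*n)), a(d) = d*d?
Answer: -2096/49 ≈ -42.776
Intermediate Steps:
a(d) = d²
s(m, n) = m/n² (s(m, n) = m/(n²) = m/n²)
(-17 - 19*6)*s(a(-4), -7) = (-17 - 19*6)*((-4)²/(-7)²) = (-17 - 114)*(16*(1/49)) = -131*16/49 = -2096/49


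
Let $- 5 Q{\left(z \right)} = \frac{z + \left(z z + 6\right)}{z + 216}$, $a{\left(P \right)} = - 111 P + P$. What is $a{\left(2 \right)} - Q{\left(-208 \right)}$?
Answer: $\frac{17131}{20} \approx 856.55$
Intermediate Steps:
$a{\left(P \right)} = - 110 P$
$Q{\left(z \right)} = - \frac{6 + z + z^{2}}{5 \left(216 + z\right)}$ ($Q{\left(z \right)} = - \frac{\left(z + \left(z z + 6\right)\right) \frac{1}{z + 216}}{5} = - \frac{\left(z + \left(z^{2} + 6\right)\right) \frac{1}{216 + z}}{5} = - \frac{\left(z + \left(6 + z^{2}\right)\right) \frac{1}{216 + z}}{5} = - \frac{\left(6 + z + z^{2}\right) \frac{1}{216 + z}}{5} = - \frac{\frac{1}{216 + z} \left(6 + z + z^{2}\right)}{5} = - \frac{6 + z + z^{2}}{5 \left(216 + z\right)}$)
$a{\left(2 \right)} - Q{\left(-208 \right)} = \left(-110\right) 2 - \frac{-6 - -208 - \left(-208\right)^{2}}{5 \left(216 - 208\right)} = -220 - \frac{-6 + 208 - 43264}{5 \cdot 8} = -220 - \frac{1}{5} \cdot \frac{1}{8} \left(-6 + 208 - 43264\right) = -220 - \frac{1}{5} \cdot \frac{1}{8} \left(-43062\right) = -220 - - \frac{21531}{20} = -220 + \frac{21531}{20} = \frac{17131}{20}$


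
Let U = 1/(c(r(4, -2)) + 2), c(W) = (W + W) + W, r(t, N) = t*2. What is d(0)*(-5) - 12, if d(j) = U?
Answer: -317/26 ≈ -12.192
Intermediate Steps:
r(t, N) = 2*t
c(W) = 3*W (c(W) = 2*W + W = 3*W)
U = 1/26 (U = 1/(3*(2*4) + 2) = 1/(3*8 + 2) = 1/(24 + 2) = 1/26 ≈ 0.038462)
d(j) = 1/26
d(0)*(-5) - 12 = (1/26)*(-5) - 12 = -5/26 - 12 = -317/26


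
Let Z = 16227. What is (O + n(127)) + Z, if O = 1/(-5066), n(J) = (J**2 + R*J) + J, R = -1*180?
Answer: 48750117/5066 ≈ 9623.0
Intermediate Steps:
R = -180
n(J) = J**2 - 179*J (n(J) = (J**2 - 180*J) + J = J**2 - 179*J)
O = -1/5066 ≈ -0.00019739
(O + n(127)) + Z = (-1/5066 + 127*(-179 + 127)) + 16227 = (-1/5066 + 127*(-52)) + 16227 = (-1/5066 - 6604) + 16227 = -33455865/5066 + 16227 = 48750117/5066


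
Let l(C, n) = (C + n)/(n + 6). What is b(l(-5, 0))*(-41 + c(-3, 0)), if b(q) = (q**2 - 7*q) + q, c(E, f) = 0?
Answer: -8405/36 ≈ -233.47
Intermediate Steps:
l(C, n) = (C + n)/(6 + n)
b(q) = q**2 - 6*q
b(l(-5, 0))*(-41 + c(-3, 0)) = (((-5 + 0)/(6 + 0))*(-6 + (-5 + 0)/(6 + 0)))*(-41 + 0) = ((-5/6)*(-6 - 5/6))*(-41) = (((1/6)*(-5))*(-6 + (1/6)*(-5)))*(-41) = -5*(-6 - 5/6)/6*(-41) = -5/6*(-41/6)*(-41) = (205/36)*(-41) = -8405/36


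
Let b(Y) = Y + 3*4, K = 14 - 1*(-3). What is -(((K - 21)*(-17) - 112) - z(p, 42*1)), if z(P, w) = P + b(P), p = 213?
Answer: 482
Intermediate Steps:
K = 17 (K = 14 + 3 = 17)
b(Y) = 12 + Y (b(Y) = Y + 12 = 12 + Y)
z(P, w) = 12 + 2*P (z(P, w) = P + (12 + P) = 12 + 2*P)
-(((K - 21)*(-17) - 112) - z(p, 42*1)) = -(((17 - 21)*(-17) - 112) - (12 + 2*213)) = -((-4*(-17) - 112) - (12 + 426)) = -((68 - 112) - 1*438) = -(-44 - 438) = -1*(-482) = 482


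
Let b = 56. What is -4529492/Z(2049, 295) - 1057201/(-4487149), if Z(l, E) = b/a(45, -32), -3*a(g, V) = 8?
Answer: 20324527699529/94230129 ≈ 2.1569e+5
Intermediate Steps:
a(g, V) = -8/3 (a(g, V) = -⅓*8 = -8/3)
Z(l, E) = -21 (Z(l, E) = 56/(-8/3) = 56*(-3/8) = -21)
-4529492/Z(2049, 295) - 1057201/(-4487149) = -4529492/(-21) - 1057201/(-4487149) = -4529492*(-1/21) - 1057201*(-1/4487149) = 4529492/21 + 1057201/4487149 = 20324527699529/94230129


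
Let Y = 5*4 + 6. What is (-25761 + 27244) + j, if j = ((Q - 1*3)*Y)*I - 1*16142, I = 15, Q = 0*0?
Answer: -15829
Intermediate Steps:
Y = 26 (Y = 20 + 6 = 26)
Q = 0
j = -17312 (j = ((0 - 1*3)*26)*15 - 1*16142 = ((0 - 3)*26)*15 - 16142 = -3*26*15 - 16142 = -78*15 - 16142 = -1170 - 16142 = -17312)
(-25761 + 27244) + j = (-25761 + 27244) - 17312 = 1483 - 17312 = -15829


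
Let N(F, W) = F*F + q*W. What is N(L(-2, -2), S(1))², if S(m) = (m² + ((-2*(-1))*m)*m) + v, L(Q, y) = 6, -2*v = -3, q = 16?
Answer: 11664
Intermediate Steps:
v = 3/2 (v = -½*(-3) = 3/2 ≈ 1.5000)
S(m) = 3/2 + 3*m² (S(m) = (m² + ((-2*(-1))*m)*m) + 3/2 = (m² + (2*m)*m) + 3/2 = (m² + 2*m²) + 3/2 = 3*m² + 3/2 = 3/2 + 3*m²)
N(F, W) = F² + 16*W (N(F, W) = F*F + 16*W = F² + 16*W)
N(L(-2, -2), S(1))² = (6² + 16*(3/2 + 3*1²))² = (36 + 16*(3/2 + 3*1))² = (36 + 16*(3/2 + 3))² = (36 + 16*(9/2))² = (36 + 72)² = 108² = 11664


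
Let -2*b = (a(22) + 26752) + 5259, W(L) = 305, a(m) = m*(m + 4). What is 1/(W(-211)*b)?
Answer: -2/9937815 ≈ -2.0125e-7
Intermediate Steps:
a(m) = m*(4 + m)
b = -32583/2 (b = -((22*(4 + 22) + 26752) + 5259)/2 = -((22*26 + 26752) + 5259)/2 = -((572 + 26752) + 5259)/2 = -(27324 + 5259)/2 = -1/2*32583 = -32583/2 ≈ -16292.)
1/(W(-211)*b) = 1/(305*(-32583/2)) = (1/305)*(-2/32583) = -2/9937815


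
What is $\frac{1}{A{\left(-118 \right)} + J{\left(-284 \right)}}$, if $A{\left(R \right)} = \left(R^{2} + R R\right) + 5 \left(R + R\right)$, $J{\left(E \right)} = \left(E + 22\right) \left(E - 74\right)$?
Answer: $\frac{1}{120464} \approx 8.3012 \cdot 10^{-6}$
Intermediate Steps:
$J{\left(E \right)} = \left(-74 + E\right) \left(22 + E\right)$ ($J{\left(E \right)} = \left(22 + E\right) \left(-74 + E\right) = \left(-74 + E\right) \left(22 + E\right)$)
$A{\left(R \right)} = 2 R^{2} + 10 R$ ($A{\left(R \right)} = \left(R^{2} + R^{2}\right) + 5 \cdot 2 R = 2 R^{2} + 10 R$)
$\frac{1}{A{\left(-118 \right)} + J{\left(-284 \right)}} = \frac{1}{2 \left(-118\right) \left(5 - 118\right) - \left(-13140 - 80656\right)} = \frac{1}{2 \left(-118\right) \left(-113\right) + \left(-1628 + 80656 + 14768\right)} = \frac{1}{26668 + 93796} = \frac{1}{120464}$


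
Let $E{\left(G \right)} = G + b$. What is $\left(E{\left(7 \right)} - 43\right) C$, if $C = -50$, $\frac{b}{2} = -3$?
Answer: $2100$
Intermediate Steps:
$b = -6$ ($b = 2 \left(-3\right) = -6$)
$E{\left(G \right)} = -6 + G$ ($E{\left(G \right)} = G - 6 = -6 + G$)
$\left(E{\left(7 \right)} - 43\right) C = \left(\left(-6 + 7\right) - 43\right) \left(-50\right) = \left(1 - 43\right) \left(-50\right) = \left(-42\right) \left(-50\right) = 2100$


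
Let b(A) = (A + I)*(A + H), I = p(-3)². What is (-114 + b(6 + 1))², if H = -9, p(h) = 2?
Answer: 18496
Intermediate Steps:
I = 4 (I = 2² = 4)
b(A) = (-9 + A)*(4 + A) (b(A) = (A + 4)*(A - 9) = (4 + A)*(-9 + A) = (-9 + A)*(4 + A))
(-114 + b(6 + 1))² = (-114 + (-36 + (6 + 1)² - 5*(6 + 1)))² = (-114 + (-36 + 7² - 5*7))² = (-114 + (-36 + 49 - 35))² = (-114 - 22)² = (-136)² = 18496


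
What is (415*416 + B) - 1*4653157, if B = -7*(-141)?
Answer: -4479530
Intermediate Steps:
B = 987
(415*416 + B) - 1*4653157 = (415*416 + 987) - 1*4653157 = (172640 + 987) - 4653157 = 173627 - 4653157 = -4479530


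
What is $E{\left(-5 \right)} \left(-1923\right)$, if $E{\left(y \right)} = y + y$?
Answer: $19230$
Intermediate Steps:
$E{\left(y \right)} = 2 y$
$E{\left(-5 \right)} \left(-1923\right) = 2 \left(-5\right) \left(-1923\right) = \left(-10\right) \left(-1923\right) = 19230$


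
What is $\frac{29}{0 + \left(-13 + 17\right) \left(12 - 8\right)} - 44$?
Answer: $- \frac{675}{16} \approx -42.188$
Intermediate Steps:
$\frac{29}{0 + \left(-13 + 17\right) \left(12 - 8\right)} - 44 = \frac{29}{0 + 4 \cdot 4} - 44 = \frac{29}{0 + 16} - 44 = \frac{29}{16} - 44 = - \frac{675}{16}$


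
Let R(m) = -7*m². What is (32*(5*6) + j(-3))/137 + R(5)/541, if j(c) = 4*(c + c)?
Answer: 482401/74117 ≈ 6.5086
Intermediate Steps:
j(c) = 8*c (j(c) = 4*(2*c) = 8*c)
(32*(5*6) + j(-3))/137 + R(5)/541 = (32*(5*6) + 8*(-3))/137 - 7*5²/541 = (32*30 - 24)*(1/137) - 7*25*(1/541) = (960 - 24)*(1/137) - 175*1/541 = 936*(1/137) - 175/541 = 936/137 - 175/541 = 482401/74117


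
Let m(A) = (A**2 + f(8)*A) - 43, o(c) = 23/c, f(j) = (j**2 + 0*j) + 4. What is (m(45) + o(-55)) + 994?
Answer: 331957/55 ≈ 6035.6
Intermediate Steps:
f(j) = 4 + j**2 (f(j) = (j**2 + 0) + 4 = j**2 + 4 = 4 + j**2)
m(A) = -43 + A**2 + 68*A (m(A) = (A**2 + (4 + 8**2)*A) - 43 = (A**2 + (4 + 64)*A) - 43 = (A**2 + 68*A) - 43 = -43 + A**2 + 68*A)
(m(45) + o(-55)) + 994 = ((-43 + 45**2 + 68*45) + 23/(-55)) + 994 = ((-43 + 2025 + 3060) + 23*(-1/55)) + 994 = (5042 - 23/55) + 994 = 277287/55 + 994 = 331957/55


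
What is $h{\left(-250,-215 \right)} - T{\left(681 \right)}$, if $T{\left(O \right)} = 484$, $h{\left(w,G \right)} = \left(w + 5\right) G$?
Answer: $52191$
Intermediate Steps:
$h{\left(w,G \right)} = G \left(5 + w\right)$ ($h{\left(w,G \right)} = \left(5 + w\right) G = G \left(5 + w\right)$)
$h{\left(-250,-215 \right)} - T{\left(681 \right)} = - 215 \left(5 - 250\right) - 484 = \left(-215\right) \left(-245\right) - 484 = 52675 - 484 = 52191$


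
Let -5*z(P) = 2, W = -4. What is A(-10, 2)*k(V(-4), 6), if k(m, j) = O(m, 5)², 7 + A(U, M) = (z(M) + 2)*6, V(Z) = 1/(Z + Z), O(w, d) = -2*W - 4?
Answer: 208/5 ≈ 41.600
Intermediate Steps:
z(P) = -⅖ (z(P) = -⅕*2 = -⅖)
O(w, d) = 4 (O(w, d) = -2*(-4) - 4 = 8 - 4 = 4)
V(Z) = 1/(2*Z)
A(U, M) = 13/5 (A(U, M) = -7 + (-⅖ + 2)*6 = -7 + (8/5)*6 = -7 + 48/5 = 13/5)
k(m, j) = 16 (k(m, j) = 4² = 16)
A(-10, 2)*k(V(-4), 6) = (13/5)*16 = 208/5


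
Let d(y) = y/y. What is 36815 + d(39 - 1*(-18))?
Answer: 36816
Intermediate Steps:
d(y) = 1
36815 + d(39 - 1*(-18)) = 36815 + 1 = 36816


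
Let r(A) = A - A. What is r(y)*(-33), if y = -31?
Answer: 0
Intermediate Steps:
r(A) = 0
r(y)*(-33) = 0*(-33) = 0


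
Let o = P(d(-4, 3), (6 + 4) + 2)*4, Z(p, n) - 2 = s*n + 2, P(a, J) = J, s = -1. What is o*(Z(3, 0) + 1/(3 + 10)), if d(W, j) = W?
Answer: 2544/13 ≈ 195.69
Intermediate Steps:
Z(p, n) = 4 - n (Z(p, n) = 2 + (-n + 2) = 2 + (2 - n) = 4 - n)
o = 48 (o = ((6 + 4) + 2)*4 = (10 + 2)*4 = 12*4 = 48)
o*(Z(3, 0) + 1/(3 + 10)) = 48*((4 - 1*0) + 1/(3 + 10)) = 48*((4 + 0) + 1/13) = 48*(4 + 1/13) = 48*(53/13) = 2544/13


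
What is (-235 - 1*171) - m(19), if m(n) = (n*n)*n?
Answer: -7265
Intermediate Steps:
m(n) = n³ (m(n) = n²*n = n³)
(-235 - 1*171) - m(19) = (-235 - 1*171) - 1*19³ = (-235 - 171) - 1*6859 = -406 - 6859 = -7265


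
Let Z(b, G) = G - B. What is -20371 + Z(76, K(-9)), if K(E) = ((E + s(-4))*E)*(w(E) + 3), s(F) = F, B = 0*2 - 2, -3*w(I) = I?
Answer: -19667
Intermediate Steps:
w(I) = -I/3
B = -2 (B = 0 - 2 = -2)
K(E) = E*(-4 + E)*(3 - E/3) (K(E) = ((E - 4)*E)*(-E/3 + 3) = ((-4 + E)*E)*(3 - E/3) = (E*(-4 + E))*(3 - E/3) = E*(-4 + E)*(3 - E/3))
Z(b, G) = 2 + G (Z(b, G) = G - 1*(-2) = G + 2 = 2 + G)
-20371 + Z(76, K(-9)) = -20371 + (2 + (⅓)*(-9)*(-36 - 1*(-9)² + 13*(-9))) = -20371 + (2 + (⅓)*(-9)*(-36 - 1*81 - 117)) = -20371 + (2 + (⅓)*(-9)*(-36 - 81 - 117)) = -20371 + (2 + (⅓)*(-9)*(-234)) = -20371 + (2 + 702) = -20371 + 704 = -19667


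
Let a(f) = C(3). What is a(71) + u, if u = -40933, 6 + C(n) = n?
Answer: -40936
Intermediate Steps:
C(n) = -6 + n
a(f) = -3 (a(f) = -6 + 3 = -3)
a(71) + u = -3 - 40933 = -40936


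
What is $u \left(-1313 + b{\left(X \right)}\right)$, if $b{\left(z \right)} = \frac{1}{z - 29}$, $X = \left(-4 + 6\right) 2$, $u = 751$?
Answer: $- \frac{24652326}{25} \approx -9.8609 \cdot 10^{5}$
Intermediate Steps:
$X = 4$ ($X = 2 \cdot 2 = 4$)
$b{\left(z \right)} = \frac{1}{-29 + z}$
$u \left(-1313 + b{\left(X \right)}\right) = 751 \left(-1313 + \frac{1}{-29 + 4}\right) = 751 \left(-1313 + \frac{1}{-25}\right) = 751 \left(-1313 - \frac{1}{25}\right) = 751 \left(- \frac{32826}{25}\right) = - \frac{24652326}{25}$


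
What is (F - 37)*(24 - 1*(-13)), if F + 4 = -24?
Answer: -2405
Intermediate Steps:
F = -28 (F = -4 - 24 = -28)
(F - 37)*(24 - 1*(-13)) = (-28 - 37)*(24 - 1*(-13)) = -65*(24 + 13) = -65*37 = -2405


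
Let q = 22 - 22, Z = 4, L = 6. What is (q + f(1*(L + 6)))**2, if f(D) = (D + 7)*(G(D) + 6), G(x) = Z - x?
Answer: 1444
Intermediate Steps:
G(x) = 4 - x
f(D) = (7 + D)*(10 - D) (f(D) = (D + 7)*((4 - D) + 6) = (7 + D)*(10 - D))
q = 0
(q + f(1*(L + 6)))**2 = (0 + (70 - (6 + 6) - 1*(6 + 6)*(-4 + 1*(6 + 6))))**2 = (0 + (70 - 12 - 1*12*(-4 + 1*12)))**2 = (0 + (70 - 1*12 - 1*12*(-4 + 12)))**2 = (0 + (70 - 12 - 1*12*8))**2 = (0 + (70 - 12 - 96))**2 = (0 - 38)**2 = (-38)**2 = 1444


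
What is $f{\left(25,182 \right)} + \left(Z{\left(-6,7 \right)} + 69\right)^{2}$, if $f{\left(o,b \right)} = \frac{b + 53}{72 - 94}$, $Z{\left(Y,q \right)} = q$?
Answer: $\frac{126837}{22} \approx 5765.3$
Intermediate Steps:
$f{\left(o,b \right)} = - \frac{53}{22} - \frac{b}{22}$ ($f{\left(o,b \right)} = \frac{53 + b}{-22} = \left(53 + b\right) \left(- \frac{1}{22}\right) = - \frac{53}{22} - \frac{b}{22}$)
$f{\left(25,182 \right)} + \left(Z{\left(-6,7 \right)} + 69\right)^{2} = \left(- \frac{53}{22} - \frac{91}{11}\right) + \left(7 + 69\right)^{2} = \left(- \frac{53}{22} - \frac{91}{11}\right) + 76^{2} = - \frac{235}{22} + 5776 = \frac{126837}{22}$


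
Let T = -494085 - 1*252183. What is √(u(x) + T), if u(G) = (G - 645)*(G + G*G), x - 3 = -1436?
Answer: 2*I*√1066229659 ≈ 65306.0*I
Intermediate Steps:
x = -1433 (x = 3 - 1436 = -1433)
u(G) = (-645 + G)*(G + G²)
T = -746268 (T = -494085 - 252183 = -746268)
√(u(x) + T) = √(-1433*(-645 + (-1433)² - 644*(-1433)) - 746268) = √(-1433*(-645 + 2053489 + 922852) - 746268) = √(-1433*2975696 - 746268) = √(-4264172368 - 746268) = √(-4264918636) = 2*I*√1066229659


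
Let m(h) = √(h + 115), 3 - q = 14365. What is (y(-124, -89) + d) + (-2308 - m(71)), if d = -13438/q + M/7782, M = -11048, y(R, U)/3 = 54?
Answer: -59975491781/27941271 - √186 ≈ -2160.1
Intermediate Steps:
q = -14362 (q = 3 - 1*14365 = 3 - 14365 = -14362)
y(R, U) = 162 (y(R, U) = 3*54 = 162)
m(h) = √(115 + h)
d = -13524215/27941271 (d = -13438/(-14362) - 11048/7782 = -13438*(-1/14362) - 11048*1/7782 = 6719/7181 - 5524/3891 = -13524215/27941271 ≈ -0.48402)
(y(-124, -89) + d) + (-2308 - m(71)) = (162 - 13524215/27941271) + (-2308 - √(115 + 71)) = 4512961687/27941271 + (-2308 - √186) = -59975491781/27941271 - √186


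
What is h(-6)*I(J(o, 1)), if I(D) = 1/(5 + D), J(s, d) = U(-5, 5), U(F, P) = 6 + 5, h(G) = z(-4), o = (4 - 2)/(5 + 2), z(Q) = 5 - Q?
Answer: 9/16 ≈ 0.56250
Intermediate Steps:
o = 2/7 ≈ 0.28571
h(G) = 9 (h(G) = 5 - 1*(-4) = 5 + 4 = 9)
U(F, P) = 11
J(s, d) = 11
h(-6)*I(J(o, 1)) = 9/(5 + 11) = 9/16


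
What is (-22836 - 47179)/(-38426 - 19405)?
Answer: 70015/57831 ≈ 1.2107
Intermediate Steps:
(-22836 - 47179)/(-38426 - 19405) = -70015/(-57831) = -70015*(-1/57831) = 70015/57831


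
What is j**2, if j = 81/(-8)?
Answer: 6561/64 ≈ 102.52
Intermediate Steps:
j = -81/8 (j = 81*(-1/8) = -81/8 ≈ -10.125)
j**2 = (-81/8)**2 = 6561/64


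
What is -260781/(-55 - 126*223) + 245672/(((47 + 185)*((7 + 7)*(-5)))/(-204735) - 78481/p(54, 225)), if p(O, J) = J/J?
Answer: 554828949286527/90471305665627 ≈ 6.1327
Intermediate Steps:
p(O, J) = 1
-260781/(-55 - 126*223) + 245672/(((47 + 185)*((7 + 7)*(-5)))/(-204735) - 78481/p(54, 225)) = -260781/(-55 - 126*223) + 245672/(((47 + 185)*((7 + 7)*(-5)))/(-204735) - 78481/1) = -260781/(-55 - 28098) + 245672/((232*(14*(-5)))*(-1/204735) - 78481*1) = -260781/(-28153) + 245672/((232*(-70))*(-1/204735) - 78481) = -260781*(-1/28153) + 245672/(-16240*(-1/204735) - 78481) = 260781/28153 + 245672/(3248/40947 - 78481) = 260781/28153 + 245672/(-3213558259/40947) = 260781/28153 + 245672*(-40947/3213558259) = 260781/28153 - 10059531384/3213558259 = 554828949286527/90471305665627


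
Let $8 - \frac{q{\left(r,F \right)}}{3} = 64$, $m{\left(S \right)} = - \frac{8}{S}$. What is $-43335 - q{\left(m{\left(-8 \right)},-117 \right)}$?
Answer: $-43167$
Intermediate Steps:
$q{\left(r,F \right)} = -168$ ($q{\left(r,F \right)} = 24 - 192 = -168$)
$-43335 - q{\left(m{\left(-8 \right)},-117 \right)} = -43335 - -168 = -43335 + 168 = -43167$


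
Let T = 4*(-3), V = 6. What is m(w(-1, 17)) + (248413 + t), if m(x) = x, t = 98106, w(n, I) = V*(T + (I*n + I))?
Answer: 346447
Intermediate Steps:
T = -12
w(n, I) = -72 + 6*I + 6*I*n (w(n, I) = 6*(-12 + (I*n + I)) = 6*(-12 + (I + I*n)) = 6*(-12 + I + I*n) = -72 + 6*I + 6*I*n)
m(w(-1, 17)) + (248413 + t) = (-72 + 6*17 + 6*17*(-1)) + (248413 + 98106) = (-72 + 102 - 102) + 346519 = -72 + 346519 = 346447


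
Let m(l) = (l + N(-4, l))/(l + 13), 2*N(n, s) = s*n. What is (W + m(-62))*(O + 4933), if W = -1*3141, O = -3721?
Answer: -186612852/49 ≈ -3.8084e+6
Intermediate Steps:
N(n, s) = n*s/2 (N(n, s) = (s*n)/2 = (n*s)/2 = n*s/2)
m(l) = -l/(13 + l) (m(l) = (l + (½)*(-4)*l)/(l + 13) = (l - 2*l)/(13 + l) = (-l)/(13 + l) = -l/(13 + l))
W = -3141
(W + m(-62))*(O + 4933) = (-3141 - 1*(-62)/(13 - 62))*(-3721 + 4933) = (-3141 - 1*(-62)/(-49))*1212 = (-3141 - 1*(-62)*(-1/49))*1212 = (-3141 - 62/49)*1212 = -153971/49*1212 = -186612852/49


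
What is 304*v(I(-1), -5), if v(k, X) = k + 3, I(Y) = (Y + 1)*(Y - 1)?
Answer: 912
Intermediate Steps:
I(Y) = (1 + Y)*(-1 + Y)
v(k, X) = 3 + k
304*v(I(-1), -5) = 304*(3 + (-1 + (-1)²)) = 304*(3 + (-1 + 1)) = 304*(3 + 0) = 304*3 = 912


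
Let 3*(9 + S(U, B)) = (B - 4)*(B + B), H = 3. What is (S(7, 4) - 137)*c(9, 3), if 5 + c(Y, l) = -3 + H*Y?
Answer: -2774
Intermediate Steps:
S(U, B) = -9 + 2*B*(-4 + B)/3 (S(U, B) = -9 + ((B - 4)*(B + B))/3 = -9 + ((-4 + B)*(2*B))/3 = -9 + (2*B*(-4 + B))/3 = -9 + 2*B*(-4 + B)/3)
c(Y, l) = -8 + 3*Y (c(Y, l) = -5 + (-3 + 3*Y) = -8 + 3*Y)
(S(7, 4) - 137)*c(9, 3) = ((-9 - 8/3*4 + (⅔)*4²) - 137)*(-8 + 3*9) = ((-9 - 32/3 + (⅔)*16) - 137)*(-8 + 27) = ((-9 - 32/3 + 32/3) - 137)*19 = (-9 - 137)*19 = -146*19 = -2774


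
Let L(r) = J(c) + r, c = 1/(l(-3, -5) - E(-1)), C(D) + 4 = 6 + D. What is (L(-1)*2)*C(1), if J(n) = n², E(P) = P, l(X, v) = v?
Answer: -45/8 ≈ -5.6250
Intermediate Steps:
C(D) = 2 + D (C(D) = -4 + (6 + D) = 2 + D)
c = -¼ (c = 1/(-5 - 1*(-1)) = 1/(-5 + 1) = 1/(-4) = -¼ ≈ -0.25000)
L(r) = 1/16 + r (L(r) = (-¼)² + r = 1/16 + r)
(L(-1)*2)*C(1) = ((1/16 - 1)*2)*(2 + 1) = -15/16*2*3 = -15/8*3 = -45/8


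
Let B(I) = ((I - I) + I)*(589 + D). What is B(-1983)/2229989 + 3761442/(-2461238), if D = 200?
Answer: -6119397631422/2744266833191 ≈ -2.2299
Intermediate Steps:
B(I) = 789*I (B(I) = ((I - I) + I)*(589 + 200) = (0 + I)*789 = I*789 = 789*I)
B(-1983)/2229989 + 3761442/(-2461238) = (789*(-1983))/2229989 + 3761442/(-2461238) = -1564587*1/2229989 + 3761442*(-1/2461238) = -1564587/2229989 - 1880721/1230619 = -6119397631422/2744266833191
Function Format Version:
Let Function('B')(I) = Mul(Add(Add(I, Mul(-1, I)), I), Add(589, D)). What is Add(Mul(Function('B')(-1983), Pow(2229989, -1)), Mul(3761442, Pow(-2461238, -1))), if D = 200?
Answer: Rational(-6119397631422, 2744266833191) ≈ -2.2299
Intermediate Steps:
Function('B')(I) = Mul(789, I) (Function('B')(I) = Mul(Add(Add(I, Mul(-1, I)), I), Add(589, 200)) = Mul(Add(0, I), 789) = Mul(I, 789) = Mul(789, I))
Add(Mul(Function('B')(-1983), Pow(2229989, -1)), Mul(3761442, Pow(-2461238, -1))) = Add(Mul(Mul(789, -1983), Pow(2229989, -1)), Mul(3761442, Pow(-2461238, -1))) = Add(Mul(-1564587, Rational(1, 2229989)), Mul(3761442, Rational(-1, 2461238))) = Add(Rational(-1564587, 2229989), Rational(-1880721, 1230619)) = Rational(-6119397631422, 2744266833191)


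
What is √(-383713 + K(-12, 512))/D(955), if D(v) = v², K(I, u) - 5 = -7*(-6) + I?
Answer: I*√383678/912025 ≈ 0.00067917*I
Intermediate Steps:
K(I, u) = 47 + I (K(I, u) = 5 + (-7*(-6) + I) = 5 + (42 + I) = 47 + I)
√(-383713 + K(-12, 512))/D(955) = √(-383713 + (47 - 12))/(955²) = √(-383713 + 35)/912025 = √(-383678)*(1/912025) = (I*√383678)*(1/912025) = I*√383678/912025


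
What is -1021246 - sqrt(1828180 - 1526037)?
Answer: -1021246 - sqrt(302143) ≈ -1.0218e+6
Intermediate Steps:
-1021246 - sqrt(1828180 - 1526037) = -1021246 - sqrt(302143)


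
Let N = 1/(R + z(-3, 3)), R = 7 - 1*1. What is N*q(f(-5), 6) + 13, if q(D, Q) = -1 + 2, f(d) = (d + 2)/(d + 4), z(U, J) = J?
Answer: 118/9 ≈ 13.111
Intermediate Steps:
R = 6 (R = 7 - 1 = 6)
N = ⅑ (N = 1/(6 + 3) = 1/9 = ⅑ ≈ 0.11111)
f(d) = (2 + d)/(4 + d)
q(D, Q) = 1
N*q(f(-5), 6) + 13 = (⅑)*1 + 13 = ⅑ + 13 = 118/9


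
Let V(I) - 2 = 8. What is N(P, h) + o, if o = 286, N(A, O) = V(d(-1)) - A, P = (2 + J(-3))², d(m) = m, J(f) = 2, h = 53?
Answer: 280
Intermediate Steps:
V(I) = 10 (V(I) = 2 + 8 = 10)
P = 16 (P = (2 + 2)² = 4² = 16)
N(A, O) = 10 - A
N(P, h) + o = (10 - 1*16) + 286 = (10 - 16) + 286 = -6 + 286 = 280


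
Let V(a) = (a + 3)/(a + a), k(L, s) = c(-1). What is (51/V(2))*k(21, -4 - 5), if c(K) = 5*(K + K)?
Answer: -408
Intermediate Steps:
c(K) = 10*K (c(K) = 5*(2*K) = 10*K)
k(L, s) = -10 (k(L, s) = 10*(-1) = -10)
V(a) = (3 + a)/(2*a) (V(a) = (3 + a)/((2*a)) = (3 + a)*(1/(2*a)) = (3 + a)/(2*a))
(51/V(2))*k(21, -4 - 5) = (51/(((½)*(3 + 2)/2)))*(-10) = (51/(((½)*(½)*5)))*(-10) = (51/(5/4))*(-10) = (51*(⅘))*(-10) = (204/5)*(-10) = -408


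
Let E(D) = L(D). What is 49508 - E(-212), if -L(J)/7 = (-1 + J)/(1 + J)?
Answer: 10447679/211 ≈ 49515.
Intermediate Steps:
L(J) = -7*(-1 + J)/(1 + J)
E(D) = 7*(1 - D)/(1 + D)
49508 - E(-212) = 49508 - 7*(1 - 1*(-212))/(1 - 212) = 49508 - 7*(1 + 212)/(-211) = 49508 - 7*(-1)*213/211 = 49508 - 1*(-1491/211) = 49508 + 1491/211 = 10447679/211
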